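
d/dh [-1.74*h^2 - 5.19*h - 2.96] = -3.48*h - 5.19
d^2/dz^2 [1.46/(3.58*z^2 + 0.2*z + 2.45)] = (-37.423888*z^2 - 2.09072*z + 1.46*(7.16*z + 0.2)*(14.32*z + 0.4) - 25.61132)/(3.58*z^2 + 0.2*z + 2.45)^3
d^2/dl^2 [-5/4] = 0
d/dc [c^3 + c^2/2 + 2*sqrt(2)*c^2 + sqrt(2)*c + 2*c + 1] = 3*c^2 + c + 4*sqrt(2)*c + sqrt(2) + 2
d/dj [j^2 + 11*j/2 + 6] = 2*j + 11/2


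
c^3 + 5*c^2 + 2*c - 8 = (c - 1)*(c + 2)*(c + 4)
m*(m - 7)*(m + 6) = m^3 - m^2 - 42*m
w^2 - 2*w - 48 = (w - 8)*(w + 6)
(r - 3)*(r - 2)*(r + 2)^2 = r^4 - r^3 - 10*r^2 + 4*r + 24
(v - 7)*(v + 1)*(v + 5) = v^3 - v^2 - 37*v - 35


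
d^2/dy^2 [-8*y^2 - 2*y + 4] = -16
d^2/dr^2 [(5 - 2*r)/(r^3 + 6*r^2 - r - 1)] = 2*(-(2*r - 5)*(3*r^2 + 12*r - 1)^2 + (6*r^2 + 24*r + 3*(r + 2)*(2*r - 5) - 2)*(r^3 + 6*r^2 - r - 1))/(r^3 + 6*r^2 - r - 1)^3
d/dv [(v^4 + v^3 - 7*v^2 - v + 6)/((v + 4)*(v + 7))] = 2*(v^5 + 17*v^4 + 67*v^3 + 4*v^2 - 202*v - 47)/(v^4 + 22*v^3 + 177*v^2 + 616*v + 784)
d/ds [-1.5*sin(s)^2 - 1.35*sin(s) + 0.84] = -(3.0*sin(s) + 1.35)*cos(s)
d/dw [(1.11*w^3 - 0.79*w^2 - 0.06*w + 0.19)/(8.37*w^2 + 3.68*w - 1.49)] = (9.2907*w^4 + 8.1696*w^3 - 7.3667*w^2 - 0.8264*w - 0.6098)/(70.0569*w^4 + 61.6032*w^3 - 11.4002*w^2 - 10.9664*w + 2.2201)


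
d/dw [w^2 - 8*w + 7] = 2*w - 8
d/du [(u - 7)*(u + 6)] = 2*u - 1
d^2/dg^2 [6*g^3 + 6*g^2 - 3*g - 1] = 36*g + 12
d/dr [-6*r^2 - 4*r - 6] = -12*r - 4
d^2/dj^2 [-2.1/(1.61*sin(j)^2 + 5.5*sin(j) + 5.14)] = (21.77364*sin(j)^4 + 55.7865*sin(j)^3 - 38.64882*sin(j)^2 - 170.94*sin(j) - 92.29332)/(1.61*sin(j)^2 + 5.5*sin(j) + 5.14)^3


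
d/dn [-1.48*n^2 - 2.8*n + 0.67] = -2.96*n - 2.8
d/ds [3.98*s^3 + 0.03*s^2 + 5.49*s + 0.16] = 11.94*s^2 + 0.06*s + 5.49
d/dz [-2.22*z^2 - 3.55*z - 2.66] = -4.44*z - 3.55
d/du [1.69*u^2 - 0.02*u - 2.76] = 3.38*u - 0.02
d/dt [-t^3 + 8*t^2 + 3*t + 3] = -3*t^2 + 16*t + 3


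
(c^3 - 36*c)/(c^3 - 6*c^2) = (c + 6)/c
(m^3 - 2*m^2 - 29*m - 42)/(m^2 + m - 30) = (m^3 - 2*m^2 - 29*m - 42)/(m^2 + m - 30)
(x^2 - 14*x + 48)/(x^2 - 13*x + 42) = (x - 8)/(x - 7)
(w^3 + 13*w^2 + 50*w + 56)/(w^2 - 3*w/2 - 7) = 2*(w^2 + 11*w + 28)/(2*w - 7)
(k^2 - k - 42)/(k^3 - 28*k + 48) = (k - 7)/(k^2 - 6*k + 8)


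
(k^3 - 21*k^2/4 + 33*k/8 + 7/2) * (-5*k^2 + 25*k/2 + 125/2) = -5*k^5 + 155*k^4/4 - 95*k^3/4 - 4705*k^2/16 + 4825*k/16 + 875/4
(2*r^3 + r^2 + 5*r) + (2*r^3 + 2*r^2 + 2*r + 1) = 4*r^3 + 3*r^2 + 7*r + 1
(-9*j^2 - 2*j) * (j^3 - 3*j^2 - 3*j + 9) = -9*j^5 + 25*j^4 + 33*j^3 - 75*j^2 - 18*j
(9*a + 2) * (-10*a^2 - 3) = -90*a^3 - 20*a^2 - 27*a - 6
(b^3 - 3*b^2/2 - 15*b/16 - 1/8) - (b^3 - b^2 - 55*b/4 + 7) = -b^2/2 + 205*b/16 - 57/8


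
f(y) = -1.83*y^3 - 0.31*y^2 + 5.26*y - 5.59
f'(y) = -5.49*y^2 - 0.62*y + 5.26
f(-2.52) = 8.47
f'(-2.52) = -28.04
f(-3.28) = 38.40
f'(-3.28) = -51.77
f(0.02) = -5.48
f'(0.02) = 5.25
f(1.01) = -2.48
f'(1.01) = -0.97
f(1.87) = -8.80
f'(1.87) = -15.10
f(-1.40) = -8.54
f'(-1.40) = -4.63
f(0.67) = -2.76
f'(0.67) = 2.38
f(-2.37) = 4.56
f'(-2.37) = -24.11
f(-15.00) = 6022.01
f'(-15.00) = -1220.69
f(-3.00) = 25.25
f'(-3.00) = -42.29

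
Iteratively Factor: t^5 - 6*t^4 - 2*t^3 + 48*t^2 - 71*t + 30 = (t - 2)*(t^4 - 4*t^3 - 10*t^2 + 28*t - 15) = (t - 2)*(t - 1)*(t^3 - 3*t^2 - 13*t + 15) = (t - 2)*(t - 1)^2*(t^2 - 2*t - 15) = (t - 5)*(t - 2)*(t - 1)^2*(t + 3)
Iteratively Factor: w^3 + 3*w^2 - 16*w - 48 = (w + 4)*(w^2 - w - 12) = (w + 3)*(w + 4)*(w - 4)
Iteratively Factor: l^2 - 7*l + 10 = (l - 5)*(l - 2)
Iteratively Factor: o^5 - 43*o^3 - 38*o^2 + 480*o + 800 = (o - 5)*(o^4 + 5*o^3 - 18*o^2 - 128*o - 160) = (o - 5)*(o + 4)*(o^3 + o^2 - 22*o - 40) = (o - 5)*(o + 2)*(o + 4)*(o^2 - o - 20) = (o - 5)^2*(o + 2)*(o + 4)*(o + 4)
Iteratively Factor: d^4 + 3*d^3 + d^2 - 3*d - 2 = (d + 2)*(d^3 + d^2 - d - 1) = (d + 1)*(d + 2)*(d^2 - 1) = (d + 1)^2*(d + 2)*(d - 1)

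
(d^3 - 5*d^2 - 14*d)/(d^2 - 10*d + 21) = d*(d + 2)/(d - 3)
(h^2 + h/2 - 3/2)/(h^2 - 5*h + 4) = (h + 3/2)/(h - 4)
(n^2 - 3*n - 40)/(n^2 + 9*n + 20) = (n - 8)/(n + 4)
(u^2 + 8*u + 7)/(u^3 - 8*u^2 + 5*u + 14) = (u + 7)/(u^2 - 9*u + 14)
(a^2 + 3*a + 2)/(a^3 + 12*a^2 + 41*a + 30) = (a + 2)/(a^2 + 11*a + 30)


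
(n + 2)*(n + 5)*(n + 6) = n^3 + 13*n^2 + 52*n + 60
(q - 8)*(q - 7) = q^2 - 15*q + 56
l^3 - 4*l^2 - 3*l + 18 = (l - 3)^2*(l + 2)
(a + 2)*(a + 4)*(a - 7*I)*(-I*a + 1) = -I*a^4 - 6*a^3 - 6*I*a^3 - 36*a^2 - 15*I*a^2 - 48*a - 42*I*a - 56*I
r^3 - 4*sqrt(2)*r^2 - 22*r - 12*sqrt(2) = (r - 6*sqrt(2))*(r + sqrt(2))^2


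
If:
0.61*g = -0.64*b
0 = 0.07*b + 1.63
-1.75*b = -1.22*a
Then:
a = -33.40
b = -23.29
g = 24.43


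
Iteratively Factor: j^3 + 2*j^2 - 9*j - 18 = (j + 2)*(j^2 - 9) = (j + 2)*(j + 3)*(j - 3)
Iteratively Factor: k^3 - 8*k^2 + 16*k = (k)*(k^2 - 8*k + 16) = k*(k - 4)*(k - 4)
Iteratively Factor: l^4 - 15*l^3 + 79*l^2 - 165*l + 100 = (l - 5)*(l^3 - 10*l^2 + 29*l - 20) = (l - 5)*(l - 1)*(l^2 - 9*l + 20) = (l - 5)*(l - 4)*(l - 1)*(l - 5)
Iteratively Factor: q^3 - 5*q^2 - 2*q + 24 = (q - 4)*(q^2 - q - 6) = (q - 4)*(q - 3)*(q + 2)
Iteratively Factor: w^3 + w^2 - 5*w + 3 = (w + 3)*(w^2 - 2*w + 1) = (w - 1)*(w + 3)*(w - 1)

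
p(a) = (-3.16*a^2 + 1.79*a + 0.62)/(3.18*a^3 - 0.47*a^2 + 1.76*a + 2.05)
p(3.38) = -0.23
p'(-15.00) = 0.00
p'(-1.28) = 0.89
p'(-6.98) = 0.02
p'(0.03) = 0.50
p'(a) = (1.79 - 6.32*a)/(3.18*a^3 - 0.47*a^2 + 1.76*a + 2.05) + (-9.54*a^2 + 0.94*a - 1.76)*(-3.16*a^2 + 1.79*a + 0.62)/(3.18*a^3 - 0.47*a^2 + 1.76*a + 2.05)^2 = (10.0488*a^4 - 11.3844*a^3 - 10.6351*a^2 - 12.3732*a + 2.5783)/(10.1124*a^6 - 2.9892*a^5 + 11.4145*a^4 + 11.3836*a^3 + 1.1706*a^2 + 7.216*a + 4.2025)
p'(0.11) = 0.21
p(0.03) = 0.32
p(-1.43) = 0.78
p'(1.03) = -0.48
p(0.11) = 0.35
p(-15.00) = 0.07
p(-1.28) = 0.90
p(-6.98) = 0.15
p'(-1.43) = 0.64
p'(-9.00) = 0.01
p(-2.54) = 0.42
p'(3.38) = 0.05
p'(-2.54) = 0.17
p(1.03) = -0.13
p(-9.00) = 0.11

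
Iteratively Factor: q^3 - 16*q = (q - 4)*(q^2 + 4*q) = q*(q - 4)*(q + 4)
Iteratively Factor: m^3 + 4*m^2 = (m)*(m^2 + 4*m) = m^2*(m + 4)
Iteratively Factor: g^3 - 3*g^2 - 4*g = (g)*(g^2 - 3*g - 4) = g*(g + 1)*(g - 4)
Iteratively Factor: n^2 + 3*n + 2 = (n + 1)*(n + 2)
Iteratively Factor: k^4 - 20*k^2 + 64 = (k + 4)*(k^3 - 4*k^2 - 4*k + 16) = (k - 2)*(k + 4)*(k^2 - 2*k - 8) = (k - 2)*(k + 2)*(k + 4)*(k - 4)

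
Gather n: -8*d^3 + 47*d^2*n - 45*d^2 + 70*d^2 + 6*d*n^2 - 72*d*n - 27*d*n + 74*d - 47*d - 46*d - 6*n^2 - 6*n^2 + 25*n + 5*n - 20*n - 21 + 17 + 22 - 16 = -8*d^3 + 25*d^2 - 19*d + n^2*(6*d - 12) + n*(47*d^2 - 99*d + 10) + 2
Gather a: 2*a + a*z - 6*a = a*(z - 4)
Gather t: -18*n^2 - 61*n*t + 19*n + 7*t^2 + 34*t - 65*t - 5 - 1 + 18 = -18*n^2 + 19*n + 7*t^2 + t*(-61*n - 31) + 12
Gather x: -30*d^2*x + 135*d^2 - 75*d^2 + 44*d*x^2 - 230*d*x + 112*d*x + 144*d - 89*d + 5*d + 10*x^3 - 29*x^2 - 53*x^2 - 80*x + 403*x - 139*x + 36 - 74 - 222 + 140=60*d^2 + 60*d + 10*x^3 + x^2*(44*d - 82) + x*(-30*d^2 - 118*d + 184) - 120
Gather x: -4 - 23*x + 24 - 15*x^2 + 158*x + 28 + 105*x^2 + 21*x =90*x^2 + 156*x + 48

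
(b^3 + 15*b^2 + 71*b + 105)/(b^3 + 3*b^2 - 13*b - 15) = (b^2 + 10*b + 21)/(b^2 - 2*b - 3)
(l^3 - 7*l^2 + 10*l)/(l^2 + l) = (l^2 - 7*l + 10)/(l + 1)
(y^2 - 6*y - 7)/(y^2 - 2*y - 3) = (y - 7)/(y - 3)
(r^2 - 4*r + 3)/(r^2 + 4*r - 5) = (r - 3)/(r + 5)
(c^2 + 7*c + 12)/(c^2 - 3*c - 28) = (c + 3)/(c - 7)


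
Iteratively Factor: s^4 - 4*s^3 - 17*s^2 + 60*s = (s - 5)*(s^3 + s^2 - 12*s) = (s - 5)*(s + 4)*(s^2 - 3*s) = (s - 5)*(s - 3)*(s + 4)*(s)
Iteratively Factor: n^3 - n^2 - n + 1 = (n - 1)*(n^2 - 1) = (n - 1)^2*(n + 1)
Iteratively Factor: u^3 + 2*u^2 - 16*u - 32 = (u + 2)*(u^2 - 16) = (u - 4)*(u + 2)*(u + 4)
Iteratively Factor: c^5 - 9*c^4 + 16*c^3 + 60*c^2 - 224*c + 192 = (c - 4)*(c^4 - 5*c^3 - 4*c^2 + 44*c - 48) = (c - 4)*(c - 2)*(c^3 - 3*c^2 - 10*c + 24) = (c - 4)^2*(c - 2)*(c^2 + c - 6) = (c - 4)^2*(c - 2)^2*(c + 3)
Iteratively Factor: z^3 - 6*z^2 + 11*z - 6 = (z - 3)*(z^2 - 3*z + 2) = (z - 3)*(z - 2)*(z - 1)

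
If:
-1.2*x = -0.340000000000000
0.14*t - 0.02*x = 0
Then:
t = 0.04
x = 0.28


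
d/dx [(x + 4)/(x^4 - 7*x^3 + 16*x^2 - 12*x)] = (-3*x^3 - 8*x^2 + 52*x - 24)/(x^2*(x^5 - 12*x^4 + 57*x^3 - 134*x^2 + 156*x - 72))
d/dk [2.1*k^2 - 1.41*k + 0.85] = 4.2*k - 1.41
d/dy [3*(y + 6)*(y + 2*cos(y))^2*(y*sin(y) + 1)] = 3*(y + 2*cos(y))*((y + 6)*(y + 2*cos(y))*(y*cos(y) + sin(y)) - 2*(y + 6)*(y*sin(y) + 1)*(2*sin(y) - 1) + (y + 2*cos(y))*(y*sin(y) + 1))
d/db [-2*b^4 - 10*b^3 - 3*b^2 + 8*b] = -8*b^3 - 30*b^2 - 6*b + 8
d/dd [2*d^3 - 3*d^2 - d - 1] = 6*d^2 - 6*d - 1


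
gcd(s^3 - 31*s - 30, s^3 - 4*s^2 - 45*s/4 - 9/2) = s - 6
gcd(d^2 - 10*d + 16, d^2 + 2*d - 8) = d - 2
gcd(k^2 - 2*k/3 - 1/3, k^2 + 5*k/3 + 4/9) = k + 1/3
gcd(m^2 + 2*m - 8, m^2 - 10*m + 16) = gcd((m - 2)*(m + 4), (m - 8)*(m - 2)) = m - 2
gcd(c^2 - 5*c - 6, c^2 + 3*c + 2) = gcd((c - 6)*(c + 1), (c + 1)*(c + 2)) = c + 1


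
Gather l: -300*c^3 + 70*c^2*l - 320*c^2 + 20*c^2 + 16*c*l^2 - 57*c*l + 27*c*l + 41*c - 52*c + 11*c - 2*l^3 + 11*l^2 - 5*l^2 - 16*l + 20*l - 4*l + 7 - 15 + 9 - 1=-300*c^3 - 300*c^2 - 2*l^3 + l^2*(16*c + 6) + l*(70*c^2 - 30*c)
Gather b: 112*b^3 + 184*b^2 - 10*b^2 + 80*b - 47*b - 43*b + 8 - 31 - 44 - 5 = 112*b^3 + 174*b^2 - 10*b - 72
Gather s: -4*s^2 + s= -4*s^2 + s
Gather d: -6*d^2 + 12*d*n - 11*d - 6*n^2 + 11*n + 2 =-6*d^2 + d*(12*n - 11) - 6*n^2 + 11*n + 2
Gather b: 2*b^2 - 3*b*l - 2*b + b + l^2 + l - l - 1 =2*b^2 + b*(-3*l - 1) + l^2 - 1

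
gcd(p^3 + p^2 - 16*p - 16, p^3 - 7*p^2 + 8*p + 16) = p^2 - 3*p - 4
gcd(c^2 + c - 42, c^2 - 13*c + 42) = c - 6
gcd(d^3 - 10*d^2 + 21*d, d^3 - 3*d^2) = d^2 - 3*d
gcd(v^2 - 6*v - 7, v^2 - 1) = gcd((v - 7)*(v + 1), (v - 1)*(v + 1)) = v + 1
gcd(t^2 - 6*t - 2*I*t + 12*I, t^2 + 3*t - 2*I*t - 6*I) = t - 2*I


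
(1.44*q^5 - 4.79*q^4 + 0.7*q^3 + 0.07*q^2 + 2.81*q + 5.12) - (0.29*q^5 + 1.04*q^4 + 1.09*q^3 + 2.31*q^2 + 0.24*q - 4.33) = 1.15*q^5 - 5.83*q^4 - 0.39*q^3 - 2.24*q^2 + 2.57*q + 9.45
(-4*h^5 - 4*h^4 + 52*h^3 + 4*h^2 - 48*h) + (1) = -4*h^5 - 4*h^4 + 52*h^3 + 4*h^2 - 48*h + 1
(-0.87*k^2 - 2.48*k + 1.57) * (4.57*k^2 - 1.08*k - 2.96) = -3.9759*k^4 - 10.394*k^3 + 12.4285*k^2 + 5.6452*k - 4.6472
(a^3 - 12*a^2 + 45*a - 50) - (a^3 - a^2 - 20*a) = -11*a^2 + 65*a - 50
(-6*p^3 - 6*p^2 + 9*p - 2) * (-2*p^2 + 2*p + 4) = 12*p^5 - 54*p^3 - 2*p^2 + 32*p - 8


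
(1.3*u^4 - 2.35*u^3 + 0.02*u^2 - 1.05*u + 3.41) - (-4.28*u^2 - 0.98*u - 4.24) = 1.3*u^4 - 2.35*u^3 + 4.3*u^2 - 0.0700000000000001*u + 7.65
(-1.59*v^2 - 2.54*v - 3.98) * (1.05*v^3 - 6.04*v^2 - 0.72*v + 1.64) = -1.6695*v^5 + 6.9366*v^4 + 12.3074*v^3 + 23.2604*v^2 - 1.3*v - 6.5272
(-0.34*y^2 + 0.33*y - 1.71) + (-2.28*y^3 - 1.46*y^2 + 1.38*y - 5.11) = -2.28*y^3 - 1.8*y^2 + 1.71*y - 6.82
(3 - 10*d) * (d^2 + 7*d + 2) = -10*d^3 - 67*d^2 + d + 6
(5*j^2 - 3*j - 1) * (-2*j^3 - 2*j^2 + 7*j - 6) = -10*j^5 - 4*j^4 + 43*j^3 - 49*j^2 + 11*j + 6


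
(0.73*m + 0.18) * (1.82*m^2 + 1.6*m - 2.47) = 1.3286*m^3 + 1.4956*m^2 - 1.5151*m - 0.4446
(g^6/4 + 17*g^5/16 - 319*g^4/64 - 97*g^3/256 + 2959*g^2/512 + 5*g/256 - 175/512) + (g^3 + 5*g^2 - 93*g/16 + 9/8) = g^6/4 + 17*g^5/16 - 319*g^4/64 + 159*g^3/256 + 5519*g^2/512 - 1483*g/256 + 401/512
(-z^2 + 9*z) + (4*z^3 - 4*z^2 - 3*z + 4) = 4*z^3 - 5*z^2 + 6*z + 4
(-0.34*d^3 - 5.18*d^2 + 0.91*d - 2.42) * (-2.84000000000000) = 0.9656*d^3 + 14.7112*d^2 - 2.5844*d + 6.8728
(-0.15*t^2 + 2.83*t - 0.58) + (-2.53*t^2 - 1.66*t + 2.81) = -2.68*t^2 + 1.17*t + 2.23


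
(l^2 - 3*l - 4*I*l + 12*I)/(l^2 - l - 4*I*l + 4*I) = (l - 3)/(l - 1)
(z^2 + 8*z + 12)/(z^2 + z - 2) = (z + 6)/(z - 1)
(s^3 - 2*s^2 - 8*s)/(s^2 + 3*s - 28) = s*(s + 2)/(s + 7)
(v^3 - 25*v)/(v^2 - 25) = v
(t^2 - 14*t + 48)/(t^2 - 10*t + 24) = (t - 8)/(t - 4)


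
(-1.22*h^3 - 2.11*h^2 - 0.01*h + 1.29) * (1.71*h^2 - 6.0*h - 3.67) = -2.0862*h^5 + 3.7119*h^4 + 17.1203*h^3 + 10.0096*h^2 - 7.7033*h - 4.7343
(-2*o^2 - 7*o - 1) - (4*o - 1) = -2*o^2 - 11*o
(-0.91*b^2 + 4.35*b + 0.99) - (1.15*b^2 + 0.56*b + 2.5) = -2.06*b^2 + 3.79*b - 1.51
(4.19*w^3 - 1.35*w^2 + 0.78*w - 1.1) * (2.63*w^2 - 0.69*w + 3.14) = 11.0197*w^5 - 6.4416*w^4 + 16.1395*w^3 - 7.6702*w^2 + 3.2082*w - 3.454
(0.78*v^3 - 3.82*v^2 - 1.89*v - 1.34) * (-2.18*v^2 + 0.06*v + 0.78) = -1.7004*v^5 + 8.3744*v^4 + 4.4994*v^3 - 0.1718*v^2 - 1.5546*v - 1.0452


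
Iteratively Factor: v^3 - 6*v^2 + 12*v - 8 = (v - 2)*(v^2 - 4*v + 4) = (v - 2)^2*(v - 2)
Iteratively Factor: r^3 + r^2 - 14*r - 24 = (r + 3)*(r^2 - 2*r - 8) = (r + 2)*(r + 3)*(r - 4)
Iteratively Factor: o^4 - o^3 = (o)*(o^3 - o^2) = o^2*(o^2 - o) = o^3*(o - 1)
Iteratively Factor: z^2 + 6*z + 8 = (z + 4)*(z + 2)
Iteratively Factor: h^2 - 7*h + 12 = (h - 4)*(h - 3)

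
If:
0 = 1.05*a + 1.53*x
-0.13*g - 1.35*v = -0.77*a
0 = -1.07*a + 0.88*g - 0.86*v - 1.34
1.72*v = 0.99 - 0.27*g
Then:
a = 0.73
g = 2.58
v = 0.17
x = -0.50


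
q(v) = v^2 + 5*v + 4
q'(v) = 2*v + 5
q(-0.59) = 1.40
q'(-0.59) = 3.82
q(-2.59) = -2.24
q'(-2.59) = -0.18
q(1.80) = 16.24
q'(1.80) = 8.60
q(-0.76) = 0.78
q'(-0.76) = 3.48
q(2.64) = 24.17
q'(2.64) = 10.28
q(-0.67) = 1.10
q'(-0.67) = 3.66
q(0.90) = 9.31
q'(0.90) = 6.80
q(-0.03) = 3.85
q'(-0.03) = 4.94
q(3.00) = 28.00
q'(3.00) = 11.00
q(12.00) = 208.00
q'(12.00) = 29.00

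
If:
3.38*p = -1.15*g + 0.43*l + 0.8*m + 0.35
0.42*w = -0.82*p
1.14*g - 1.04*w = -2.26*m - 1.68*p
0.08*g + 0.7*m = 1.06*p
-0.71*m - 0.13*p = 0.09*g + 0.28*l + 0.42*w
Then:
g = 0.38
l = 0.05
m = -0.12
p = -0.05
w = 0.09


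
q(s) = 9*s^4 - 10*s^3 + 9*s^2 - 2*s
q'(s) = 36*s^3 - 30*s^2 + 18*s - 2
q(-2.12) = 321.77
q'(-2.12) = -518.00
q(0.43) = 0.32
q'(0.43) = 3.06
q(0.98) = 5.57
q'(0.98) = 20.71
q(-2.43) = 515.30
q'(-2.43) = -739.45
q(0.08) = -0.11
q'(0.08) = -0.73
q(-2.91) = 973.83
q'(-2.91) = -1195.54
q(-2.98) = 1060.27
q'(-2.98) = -1274.74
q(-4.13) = 3484.66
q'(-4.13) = -3124.07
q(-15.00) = 491430.00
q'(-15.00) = -128522.00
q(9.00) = 52470.00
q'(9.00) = 23974.00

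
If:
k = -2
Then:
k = -2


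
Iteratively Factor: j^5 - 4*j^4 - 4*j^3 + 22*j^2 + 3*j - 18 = (j - 1)*(j^4 - 3*j^3 - 7*j^2 + 15*j + 18) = (j - 1)*(j + 1)*(j^3 - 4*j^2 - 3*j + 18) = (j - 1)*(j + 1)*(j + 2)*(j^2 - 6*j + 9) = (j - 3)*(j - 1)*(j + 1)*(j + 2)*(j - 3)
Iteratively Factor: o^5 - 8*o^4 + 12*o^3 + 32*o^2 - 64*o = (o - 2)*(o^4 - 6*o^3 + 32*o) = (o - 4)*(o - 2)*(o^3 - 2*o^2 - 8*o) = (o - 4)*(o - 2)*(o + 2)*(o^2 - 4*o) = o*(o - 4)*(o - 2)*(o + 2)*(o - 4)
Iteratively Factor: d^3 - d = (d)*(d^2 - 1) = d*(d - 1)*(d + 1)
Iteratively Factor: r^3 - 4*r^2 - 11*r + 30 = (r - 5)*(r^2 + r - 6) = (r - 5)*(r + 3)*(r - 2)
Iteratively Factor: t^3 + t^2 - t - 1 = (t - 1)*(t^2 + 2*t + 1) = (t - 1)*(t + 1)*(t + 1)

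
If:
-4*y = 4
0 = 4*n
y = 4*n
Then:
No Solution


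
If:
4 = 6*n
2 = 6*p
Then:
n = 2/3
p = 1/3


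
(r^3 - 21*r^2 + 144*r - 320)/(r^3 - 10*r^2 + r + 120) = (r - 8)/(r + 3)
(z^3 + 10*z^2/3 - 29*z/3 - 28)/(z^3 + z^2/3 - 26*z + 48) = (3*z^2 + 19*z + 28)/(3*z^2 + 10*z - 48)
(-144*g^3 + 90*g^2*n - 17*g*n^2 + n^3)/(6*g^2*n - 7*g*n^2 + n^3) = (-24*g^2 + 11*g*n - n^2)/(n*(g - n))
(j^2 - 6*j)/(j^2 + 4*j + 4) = j*(j - 6)/(j^2 + 4*j + 4)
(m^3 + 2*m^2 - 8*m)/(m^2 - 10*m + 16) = m*(m + 4)/(m - 8)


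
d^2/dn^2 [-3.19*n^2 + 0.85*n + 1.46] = -6.38000000000000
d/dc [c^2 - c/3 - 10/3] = 2*c - 1/3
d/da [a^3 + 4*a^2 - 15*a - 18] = 3*a^2 + 8*a - 15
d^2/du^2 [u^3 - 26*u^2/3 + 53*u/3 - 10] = 6*u - 52/3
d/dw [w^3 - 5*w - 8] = 3*w^2 - 5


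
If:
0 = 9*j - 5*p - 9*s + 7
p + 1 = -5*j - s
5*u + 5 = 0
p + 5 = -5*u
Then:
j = -8/27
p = 0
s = 13/27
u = -1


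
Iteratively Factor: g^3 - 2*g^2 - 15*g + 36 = (g + 4)*(g^2 - 6*g + 9) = (g - 3)*(g + 4)*(g - 3)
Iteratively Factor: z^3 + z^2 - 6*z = (z + 3)*(z^2 - 2*z) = (z - 2)*(z + 3)*(z)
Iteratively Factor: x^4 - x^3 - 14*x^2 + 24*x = (x + 4)*(x^3 - 5*x^2 + 6*x) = (x - 3)*(x + 4)*(x^2 - 2*x) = x*(x - 3)*(x + 4)*(x - 2)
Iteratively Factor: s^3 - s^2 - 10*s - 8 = (s + 2)*(s^2 - 3*s - 4) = (s + 1)*(s + 2)*(s - 4)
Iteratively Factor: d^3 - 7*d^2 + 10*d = (d - 2)*(d^2 - 5*d) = d*(d - 2)*(d - 5)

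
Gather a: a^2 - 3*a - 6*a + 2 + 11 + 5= a^2 - 9*a + 18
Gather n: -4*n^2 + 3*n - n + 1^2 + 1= -4*n^2 + 2*n + 2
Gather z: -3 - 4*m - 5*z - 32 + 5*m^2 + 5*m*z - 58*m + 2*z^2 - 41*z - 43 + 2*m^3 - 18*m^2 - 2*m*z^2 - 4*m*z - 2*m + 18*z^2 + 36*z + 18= 2*m^3 - 13*m^2 - 64*m + z^2*(20 - 2*m) + z*(m - 10) - 60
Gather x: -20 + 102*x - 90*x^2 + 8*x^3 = 8*x^3 - 90*x^2 + 102*x - 20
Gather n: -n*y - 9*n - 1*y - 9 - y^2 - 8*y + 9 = n*(-y - 9) - y^2 - 9*y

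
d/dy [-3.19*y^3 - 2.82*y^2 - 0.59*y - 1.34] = -9.57*y^2 - 5.64*y - 0.59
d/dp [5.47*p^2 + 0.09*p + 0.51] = 10.94*p + 0.09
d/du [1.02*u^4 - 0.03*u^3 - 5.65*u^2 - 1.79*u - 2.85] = 4.08*u^3 - 0.09*u^2 - 11.3*u - 1.79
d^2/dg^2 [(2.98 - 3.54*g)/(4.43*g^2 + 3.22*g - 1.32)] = (-(3.54*g - 2.98)*(8.86*g + 3.22)*(17.72*g + 6.44) + (94.0932*g - 3.6052)*(4.43*g^2 + 3.22*g - 1.32))/(4.43*g^2 + 3.22*g - 1.32)^3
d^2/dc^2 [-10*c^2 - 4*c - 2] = -20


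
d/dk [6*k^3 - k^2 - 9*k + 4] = 18*k^2 - 2*k - 9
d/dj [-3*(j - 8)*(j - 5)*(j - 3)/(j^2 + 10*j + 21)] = 3*(-j^4 - 20*j^3 + 176*j^2 + 432*j - 2859)/(j^4 + 20*j^3 + 142*j^2 + 420*j + 441)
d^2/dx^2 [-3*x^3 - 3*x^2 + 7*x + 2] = -18*x - 6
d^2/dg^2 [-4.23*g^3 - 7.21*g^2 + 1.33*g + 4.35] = -25.38*g - 14.42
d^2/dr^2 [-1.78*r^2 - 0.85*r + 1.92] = -3.56000000000000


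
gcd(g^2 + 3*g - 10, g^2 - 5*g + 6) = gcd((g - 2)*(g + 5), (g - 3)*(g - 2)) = g - 2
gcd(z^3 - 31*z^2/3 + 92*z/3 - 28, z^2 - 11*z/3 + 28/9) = z - 7/3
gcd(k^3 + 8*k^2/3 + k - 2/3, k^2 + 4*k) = 1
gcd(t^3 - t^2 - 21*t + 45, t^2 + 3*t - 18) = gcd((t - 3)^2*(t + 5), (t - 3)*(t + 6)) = t - 3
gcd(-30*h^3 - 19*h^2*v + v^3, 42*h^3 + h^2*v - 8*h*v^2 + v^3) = 2*h + v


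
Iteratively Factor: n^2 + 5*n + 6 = (n + 2)*(n + 3)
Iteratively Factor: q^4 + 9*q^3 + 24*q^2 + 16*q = (q + 4)*(q^3 + 5*q^2 + 4*q) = q*(q + 4)*(q^2 + 5*q + 4) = q*(q + 1)*(q + 4)*(q + 4)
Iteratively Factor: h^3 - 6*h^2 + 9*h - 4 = (h - 1)*(h^2 - 5*h + 4) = (h - 1)^2*(h - 4)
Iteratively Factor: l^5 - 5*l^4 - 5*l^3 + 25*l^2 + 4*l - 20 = (l - 1)*(l^4 - 4*l^3 - 9*l^2 + 16*l + 20) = (l - 1)*(l + 2)*(l^3 - 6*l^2 + 3*l + 10) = (l - 5)*(l - 1)*(l + 2)*(l^2 - l - 2) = (l - 5)*(l - 2)*(l - 1)*(l + 2)*(l + 1)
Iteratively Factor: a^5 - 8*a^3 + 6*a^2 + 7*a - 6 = (a - 1)*(a^4 + a^3 - 7*a^2 - a + 6) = (a - 1)*(a + 3)*(a^3 - 2*a^2 - a + 2) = (a - 1)*(a + 1)*(a + 3)*(a^2 - 3*a + 2) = (a - 2)*(a - 1)*(a + 1)*(a + 3)*(a - 1)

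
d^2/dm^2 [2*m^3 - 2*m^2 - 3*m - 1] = 12*m - 4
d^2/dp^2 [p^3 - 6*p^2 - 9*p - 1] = 6*p - 12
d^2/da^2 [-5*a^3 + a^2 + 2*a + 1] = 2 - 30*a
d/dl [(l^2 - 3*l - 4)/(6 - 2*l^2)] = (-3*l^2 - 2*l - 9)/(2*(l^4 - 6*l^2 + 9))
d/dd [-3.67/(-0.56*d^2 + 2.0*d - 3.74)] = (7.34 - 4.1104*d)/(0.56*d^2 - 2.0*d + 3.74)^2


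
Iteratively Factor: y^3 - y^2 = (y - 1)*(y^2) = y*(y - 1)*(y)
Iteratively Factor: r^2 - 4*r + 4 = (r - 2)*(r - 2)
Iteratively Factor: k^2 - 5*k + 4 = (k - 1)*(k - 4)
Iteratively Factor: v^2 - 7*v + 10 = (v - 5)*(v - 2)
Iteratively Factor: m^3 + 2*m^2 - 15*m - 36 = (m + 3)*(m^2 - m - 12) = (m - 4)*(m + 3)*(m + 3)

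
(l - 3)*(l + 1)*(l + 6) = l^3 + 4*l^2 - 15*l - 18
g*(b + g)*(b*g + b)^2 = b^3*g^3 + 2*b^3*g^2 + b^3*g + b^2*g^4 + 2*b^2*g^3 + b^2*g^2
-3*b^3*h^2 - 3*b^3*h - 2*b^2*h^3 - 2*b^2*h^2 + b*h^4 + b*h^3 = h*(-3*b + h)*(b + h)*(b*h + b)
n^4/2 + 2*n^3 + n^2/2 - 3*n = n*(n/2 + 1)*(n - 1)*(n + 3)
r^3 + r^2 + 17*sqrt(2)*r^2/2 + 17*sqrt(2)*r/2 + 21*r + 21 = (r + 1)*(r + 3*sqrt(2)/2)*(r + 7*sqrt(2))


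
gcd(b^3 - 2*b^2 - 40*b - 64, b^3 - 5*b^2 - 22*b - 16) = b^2 - 6*b - 16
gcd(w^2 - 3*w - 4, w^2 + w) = w + 1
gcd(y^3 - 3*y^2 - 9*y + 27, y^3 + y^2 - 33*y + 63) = y^2 - 6*y + 9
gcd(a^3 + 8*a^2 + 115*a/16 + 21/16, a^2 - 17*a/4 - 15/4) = a + 3/4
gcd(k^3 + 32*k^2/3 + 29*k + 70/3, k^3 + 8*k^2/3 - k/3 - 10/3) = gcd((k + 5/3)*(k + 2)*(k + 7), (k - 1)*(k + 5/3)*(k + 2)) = k^2 + 11*k/3 + 10/3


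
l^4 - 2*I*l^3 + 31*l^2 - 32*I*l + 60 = (l - 6*I)*(l - 2*I)*(l + I)*(l + 5*I)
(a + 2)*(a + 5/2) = a^2 + 9*a/2 + 5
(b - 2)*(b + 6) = b^2 + 4*b - 12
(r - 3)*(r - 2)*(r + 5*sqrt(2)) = r^3 - 5*r^2 + 5*sqrt(2)*r^2 - 25*sqrt(2)*r + 6*r + 30*sqrt(2)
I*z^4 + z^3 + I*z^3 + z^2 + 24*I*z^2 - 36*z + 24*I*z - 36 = (z - 6*I)*(z + 2*I)*(z + 3*I)*(I*z + I)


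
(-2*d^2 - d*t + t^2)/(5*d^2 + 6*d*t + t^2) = (-2*d + t)/(5*d + t)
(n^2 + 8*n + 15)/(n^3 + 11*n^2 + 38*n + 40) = (n + 3)/(n^2 + 6*n + 8)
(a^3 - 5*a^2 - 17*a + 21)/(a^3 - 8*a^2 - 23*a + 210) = (a^2 + 2*a - 3)/(a^2 - a - 30)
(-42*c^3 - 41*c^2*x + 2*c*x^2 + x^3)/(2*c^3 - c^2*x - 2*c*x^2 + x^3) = (-42*c^2 + c*x + x^2)/(2*c^2 - 3*c*x + x^2)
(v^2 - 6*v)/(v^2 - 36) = v/(v + 6)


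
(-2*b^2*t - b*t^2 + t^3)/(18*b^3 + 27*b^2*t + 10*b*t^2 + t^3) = t*(-2*b + t)/(18*b^2 + 9*b*t + t^2)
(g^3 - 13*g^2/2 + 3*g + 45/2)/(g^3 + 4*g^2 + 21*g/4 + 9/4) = 2*(g^2 - 8*g + 15)/(2*g^2 + 5*g + 3)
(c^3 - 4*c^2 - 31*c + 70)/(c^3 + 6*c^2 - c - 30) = (c - 7)/(c + 3)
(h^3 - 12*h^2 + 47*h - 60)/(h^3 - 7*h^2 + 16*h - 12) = (h^2 - 9*h + 20)/(h^2 - 4*h + 4)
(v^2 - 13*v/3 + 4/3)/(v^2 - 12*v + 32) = (v - 1/3)/(v - 8)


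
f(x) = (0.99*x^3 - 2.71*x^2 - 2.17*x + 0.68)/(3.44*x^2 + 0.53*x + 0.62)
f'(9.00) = 0.29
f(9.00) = 1.70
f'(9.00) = 0.29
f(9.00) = 1.70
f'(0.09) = -4.89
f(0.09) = 0.67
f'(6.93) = 0.30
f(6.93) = 1.09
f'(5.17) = 0.30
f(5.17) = 0.56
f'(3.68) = 0.31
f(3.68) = 0.11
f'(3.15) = 0.32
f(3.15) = -0.06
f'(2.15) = 0.32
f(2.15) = -0.38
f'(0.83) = -0.06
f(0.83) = -0.71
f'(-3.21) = 0.37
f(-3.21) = -1.54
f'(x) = (-6.88*x - 0.53)*(0.99*x^3 - 2.71*x^2 - 2.17*x + 0.68)/(3.44*x^2 + 0.53*x + 0.62)^2 + (2.97*x^2 - 5.42*x - 2.17)/(3.44*x^2 + 0.53*x + 0.62) = (3.4056*x^4 + 1.0494*x^3 + 7.8699*x^2 - 8.0388*x - 1.7058)/(11.8336*x^4 + 3.6464*x^3 + 4.5465*x^2 + 0.6572*x + 0.3844)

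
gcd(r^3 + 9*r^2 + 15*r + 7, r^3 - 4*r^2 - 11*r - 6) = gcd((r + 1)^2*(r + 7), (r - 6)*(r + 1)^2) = r^2 + 2*r + 1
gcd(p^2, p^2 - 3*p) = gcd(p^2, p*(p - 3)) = p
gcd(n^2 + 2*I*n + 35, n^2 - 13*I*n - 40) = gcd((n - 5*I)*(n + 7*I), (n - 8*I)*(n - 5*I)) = n - 5*I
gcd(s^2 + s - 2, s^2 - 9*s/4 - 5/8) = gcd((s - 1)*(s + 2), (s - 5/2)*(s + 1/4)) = 1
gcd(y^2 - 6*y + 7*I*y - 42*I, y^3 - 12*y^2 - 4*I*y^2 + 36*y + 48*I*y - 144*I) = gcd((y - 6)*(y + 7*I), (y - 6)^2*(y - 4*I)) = y - 6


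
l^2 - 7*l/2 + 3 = (l - 2)*(l - 3/2)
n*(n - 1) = n^2 - n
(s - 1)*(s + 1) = s^2 - 1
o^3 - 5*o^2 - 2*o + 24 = (o - 4)*(o - 3)*(o + 2)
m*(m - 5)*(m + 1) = m^3 - 4*m^2 - 5*m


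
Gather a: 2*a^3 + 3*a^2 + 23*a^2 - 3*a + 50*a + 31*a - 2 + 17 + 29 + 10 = 2*a^3 + 26*a^2 + 78*a + 54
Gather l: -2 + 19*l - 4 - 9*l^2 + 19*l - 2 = -9*l^2 + 38*l - 8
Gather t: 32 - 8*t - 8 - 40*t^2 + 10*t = -40*t^2 + 2*t + 24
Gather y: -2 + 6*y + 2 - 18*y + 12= 12 - 12*y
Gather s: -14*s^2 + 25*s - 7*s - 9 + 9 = -14*s^2 + 18*s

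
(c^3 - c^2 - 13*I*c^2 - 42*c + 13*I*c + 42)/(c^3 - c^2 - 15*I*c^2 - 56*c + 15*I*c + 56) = (c - 6*I)/(c - 8*I)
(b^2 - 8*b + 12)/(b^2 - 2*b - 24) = (b - 2)/(b + 4)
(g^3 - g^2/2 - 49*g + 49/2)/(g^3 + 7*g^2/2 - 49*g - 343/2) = (2*g - 1)/(2*g + 7)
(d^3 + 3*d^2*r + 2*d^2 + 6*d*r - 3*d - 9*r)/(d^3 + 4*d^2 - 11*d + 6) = (d^2 + 3*d*r + 3*d + 9*r)/(d^2 + 5*d - 6)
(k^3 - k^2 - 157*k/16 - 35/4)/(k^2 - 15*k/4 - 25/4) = (k^2 - 9*k/4 - 7)/(k - 5)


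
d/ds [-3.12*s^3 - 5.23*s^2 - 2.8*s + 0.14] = -9.36*s^2 - 10.46*s - 2.8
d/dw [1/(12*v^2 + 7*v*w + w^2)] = (-7*v - 2*w)/(12*v^2 + 7*v*w + w^2)^2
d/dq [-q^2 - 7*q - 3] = -2*q - 7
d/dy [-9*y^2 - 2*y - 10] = -18*y - 2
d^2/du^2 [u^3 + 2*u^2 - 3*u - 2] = 6*u + 4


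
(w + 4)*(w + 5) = w^2 + 9*w + 20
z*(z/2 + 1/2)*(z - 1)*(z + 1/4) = z^4/2 + z^3/8 - z^2/2 - z/8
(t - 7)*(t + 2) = t^2 - 5*t - 14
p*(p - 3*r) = p^2 - 3*p*r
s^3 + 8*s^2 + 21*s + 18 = (s + 2)*(s + 3)^2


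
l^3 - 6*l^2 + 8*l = l*(l - 4)*(l - 2)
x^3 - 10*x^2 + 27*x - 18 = (x - 6)*(x - 3)*(x - 1)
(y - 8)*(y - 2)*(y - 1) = y^3 - 11*y^2 + 26*y - 16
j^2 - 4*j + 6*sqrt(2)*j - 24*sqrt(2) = (j - 4)*(j + 6*sqrt(2))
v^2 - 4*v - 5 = (v - 5)*(v + 1)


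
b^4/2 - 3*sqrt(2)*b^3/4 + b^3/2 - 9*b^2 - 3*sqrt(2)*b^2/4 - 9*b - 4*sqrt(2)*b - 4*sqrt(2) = (b/2 + sqrt(2))*(b + 1)*(b - 4*sqrt(2))*(b + sqrt(2)/2)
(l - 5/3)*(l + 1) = l^2 - 2*l/3 - 5/3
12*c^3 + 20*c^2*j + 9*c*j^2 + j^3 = (c + j)*(2*c + j)*(6*c + j)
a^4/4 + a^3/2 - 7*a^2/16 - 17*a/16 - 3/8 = (a/4 + 1/4)*(a - 3/2)*(a + 1/2)*(a + 2)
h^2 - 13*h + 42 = (h - 7)*(h - 6)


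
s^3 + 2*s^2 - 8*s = s*(s - 2)*(s + 4)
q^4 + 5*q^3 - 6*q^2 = q^2*(q - 1)*(q + 6)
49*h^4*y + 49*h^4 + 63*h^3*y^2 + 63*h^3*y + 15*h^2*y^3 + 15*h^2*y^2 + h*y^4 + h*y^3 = (h + y)*(7*h + y)^2*(h*y + h)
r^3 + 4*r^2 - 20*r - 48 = (r - 4)*(r + 2)*(r + 6)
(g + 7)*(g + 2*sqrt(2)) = g^2 + 2*sqrt(2)*g + 7*g + 14*sqrt(2)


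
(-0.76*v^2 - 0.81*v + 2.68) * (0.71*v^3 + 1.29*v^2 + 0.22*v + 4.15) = -0.5396*v^5 - 1.5555*v^4 + 0.6907*v^3 + 0.125*v^2 - 2.7719*v + 11.122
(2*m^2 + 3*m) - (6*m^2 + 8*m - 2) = -4*m^2 - 5*m + 2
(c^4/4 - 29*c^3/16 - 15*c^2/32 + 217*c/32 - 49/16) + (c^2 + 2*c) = c^4/4 - 29*c^3/16 + 17*c^2/32 + 281*c/32 - 49/16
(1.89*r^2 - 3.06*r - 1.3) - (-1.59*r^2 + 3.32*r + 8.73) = 3.48*r^2 - 6.38*r - 10.03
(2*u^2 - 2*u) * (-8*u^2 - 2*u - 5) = -16*u^4 + 12*u^3 - 6*u^2 + 10*u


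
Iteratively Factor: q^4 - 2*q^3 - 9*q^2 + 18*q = (q)*(q^3 - 2*q^2 - 9*q + 18) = q*(q + 3)*(q^2 - 5*q + 6) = q*(q - 3)*(q + 3)*(q - 2)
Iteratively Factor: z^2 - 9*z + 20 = (z - 5)*(z - 4)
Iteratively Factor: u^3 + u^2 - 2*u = (u + 2)*(u^2 - u) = u*(u + 2)*(u - 1)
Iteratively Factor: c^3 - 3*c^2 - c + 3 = (c - 1)*(c^2 - 2*c - 3) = (c - 1)*(c + 1)*(c - 3)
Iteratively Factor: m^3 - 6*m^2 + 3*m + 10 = (m - 5)*(m^2 - m - 2) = (m - 5)*(m - 2)*(m + 1)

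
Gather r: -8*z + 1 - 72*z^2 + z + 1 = -72*z^2 - 7*z + 2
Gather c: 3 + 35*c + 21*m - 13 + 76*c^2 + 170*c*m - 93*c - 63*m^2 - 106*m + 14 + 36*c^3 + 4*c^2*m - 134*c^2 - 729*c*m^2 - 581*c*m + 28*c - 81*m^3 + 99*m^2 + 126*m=36*c^3 + c^2*(4*m - 58) + c*(-729*m^2 - 411*m - 30) - 81*m^3 + 36*m^2 + 41*m + 4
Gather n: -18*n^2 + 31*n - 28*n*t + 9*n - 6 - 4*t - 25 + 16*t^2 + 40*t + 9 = -18*n^2 + n*(40 - 28*t) + 16*t^2 + 36*t - 22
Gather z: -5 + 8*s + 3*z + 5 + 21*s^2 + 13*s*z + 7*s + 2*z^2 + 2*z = 21*s^2 + 15*s + 2*z^2 + z*(13*s + 5)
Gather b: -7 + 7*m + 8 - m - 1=6*m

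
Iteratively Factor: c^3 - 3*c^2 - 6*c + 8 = (c - 4)*(c^2 + c - 2) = (c - 4)*(c + 2)*(c - 1)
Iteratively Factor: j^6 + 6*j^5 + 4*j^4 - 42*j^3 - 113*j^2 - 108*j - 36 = (j + 3)*(j^5 + 3*j^4 - 5*j^3 - 27*j^2 - 32*j - 12) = (j + 1)*(j + 3)*(j^4 + 2*j^3 - 7*j^2 - 20*j - 12) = (j + 1)*(j + 2)*(j + 3)*(j^3 - 7*j - 6) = (j + 1)^2*(j + 2)*(j + 3)*(j^2 - j - 6) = (j - 3)*(j + 1)^2*(j + 2)*(j + 3)*(j + 2)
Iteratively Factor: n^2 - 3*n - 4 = (n - 4)*(n + 1)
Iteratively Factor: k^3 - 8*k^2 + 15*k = (k)*(k^2 - 8*k + 15) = k*(k - 5)*(k - 3)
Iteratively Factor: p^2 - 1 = (p + 1)*(p - 1)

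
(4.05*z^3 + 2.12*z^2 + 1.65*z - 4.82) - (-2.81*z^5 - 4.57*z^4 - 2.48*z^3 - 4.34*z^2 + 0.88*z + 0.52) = 2.81*z^5 + 4.57*z^4 + 6.53*z^3 + 6.46*z^2 + 0.77*z - 5.34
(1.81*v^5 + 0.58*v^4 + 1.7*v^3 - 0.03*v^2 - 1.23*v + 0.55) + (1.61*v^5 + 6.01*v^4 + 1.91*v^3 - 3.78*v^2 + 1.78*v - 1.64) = 3.42*v^5 + 6.59*v^4 + 3.61*v^3 - 3.81*v^2 + 0.55*v - 1.09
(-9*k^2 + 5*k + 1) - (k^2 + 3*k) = -10*k^2 + 2*k + 1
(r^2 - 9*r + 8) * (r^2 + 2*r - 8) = r^4 - 7*r^3 - 18*r^2 + 88*r - 64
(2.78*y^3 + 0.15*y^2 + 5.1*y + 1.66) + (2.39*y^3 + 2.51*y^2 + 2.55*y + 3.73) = 5.17*y^3 + 2.66*y^2 + 7.65*y + 5.39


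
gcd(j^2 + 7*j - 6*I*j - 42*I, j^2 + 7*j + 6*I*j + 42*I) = j + 7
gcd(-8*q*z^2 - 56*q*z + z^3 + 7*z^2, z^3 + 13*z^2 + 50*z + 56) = z + 7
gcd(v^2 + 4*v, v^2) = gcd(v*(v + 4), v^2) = v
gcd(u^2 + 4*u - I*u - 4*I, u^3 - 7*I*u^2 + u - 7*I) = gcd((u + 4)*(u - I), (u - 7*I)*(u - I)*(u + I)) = u - I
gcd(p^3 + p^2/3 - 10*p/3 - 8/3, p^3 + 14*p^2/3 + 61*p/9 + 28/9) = p^2 + 7*p/3 + 4/3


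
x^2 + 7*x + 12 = (x + 3)*(x + 4)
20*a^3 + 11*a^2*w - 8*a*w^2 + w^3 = (-5*a + w)*(-4*a + w)*(a + w)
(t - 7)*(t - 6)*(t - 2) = t^3 - 15*t^2 + 68*t - 84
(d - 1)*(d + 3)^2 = d^3 + 5*d^2 + 3*d - 9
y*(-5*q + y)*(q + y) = -5*q^2*y - 4*q*y^2 + y^3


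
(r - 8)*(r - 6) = r^2 - 14*r + 48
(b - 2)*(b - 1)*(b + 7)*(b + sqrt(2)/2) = b^4 + sqrt(2)*b^3/2 + 4*b^3 - 19*b^2 + 2*sqrt(2)*b^2 - 19*sqrt(2)*b/2 + 14*b + 7*sqrt(2)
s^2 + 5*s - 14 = (s - 2)*(s + 7)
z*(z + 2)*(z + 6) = z^3 + 8*z^2 + 12*z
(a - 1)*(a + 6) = a^2 + 5*a - 6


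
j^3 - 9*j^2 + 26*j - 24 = (j - 4)*(j - 3)*(j - 2)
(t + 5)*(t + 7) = t^2 + 12*t + 35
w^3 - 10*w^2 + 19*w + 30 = (w - 6)*(w - 5)*(w + 1)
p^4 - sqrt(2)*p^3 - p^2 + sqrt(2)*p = p*(p - 1)*(p + 1)*(p - sqrt(2))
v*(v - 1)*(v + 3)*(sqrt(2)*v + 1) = sqrt(2)*v^4 + v^3 + 2*sqrt(2)*v^3 - 3*sqrt(2)*v^2 + 2*v^2 - 3*v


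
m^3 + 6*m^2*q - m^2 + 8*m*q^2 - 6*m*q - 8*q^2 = (m - 1)*(m + 2*q)*(m + 4*q)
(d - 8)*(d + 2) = d^2 - 6*d - 16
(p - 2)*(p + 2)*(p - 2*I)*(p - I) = p^4 - 3*I*p^3 - 6*p^2 + 12*I*p + 8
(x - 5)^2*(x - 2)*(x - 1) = x^4 - 13*x^3 + 57*x^2 - 95*x + 50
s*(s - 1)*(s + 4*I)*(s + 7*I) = s^4 - s^3 + 11*I*s^3 - 28*s^2 - 11*I*s^2 + 28*s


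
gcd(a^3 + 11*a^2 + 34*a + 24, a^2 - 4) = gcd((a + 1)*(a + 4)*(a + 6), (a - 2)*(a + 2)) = 1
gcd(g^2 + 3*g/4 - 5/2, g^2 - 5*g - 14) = g + 2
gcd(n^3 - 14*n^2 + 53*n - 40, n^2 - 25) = n - 5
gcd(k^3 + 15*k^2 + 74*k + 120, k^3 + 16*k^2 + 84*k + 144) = k^2 + 10*k + 24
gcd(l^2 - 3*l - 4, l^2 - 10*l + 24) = l - 4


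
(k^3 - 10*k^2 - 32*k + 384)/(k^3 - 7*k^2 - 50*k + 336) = (k^2 - 2*k - 48)/(k^2 + k - 42)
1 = 1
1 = 1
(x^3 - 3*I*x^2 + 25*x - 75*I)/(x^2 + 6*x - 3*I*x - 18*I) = (x^2 + 25)/(x + 6)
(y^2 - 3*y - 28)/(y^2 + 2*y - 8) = (y - 7)/(y - 2)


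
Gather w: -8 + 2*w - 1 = 2*w - 9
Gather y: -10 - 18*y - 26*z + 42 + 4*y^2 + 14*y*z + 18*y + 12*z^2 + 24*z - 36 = 4*y^2 + 14*y*z + 12*z^2 - 2*z - 4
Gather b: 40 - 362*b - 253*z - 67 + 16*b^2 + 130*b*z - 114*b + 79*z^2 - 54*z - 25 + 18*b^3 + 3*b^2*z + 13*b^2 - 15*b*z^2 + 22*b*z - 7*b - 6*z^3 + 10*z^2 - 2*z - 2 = 18*b^3 + b^2*(3*z + 29) + b*(-15*z^2 + 152*z - 483) - 6*z^3 + 89*z^2 - 309*z - 54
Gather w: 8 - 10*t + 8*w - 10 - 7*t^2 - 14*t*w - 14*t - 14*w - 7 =-7*t^2 - 24*t + w*(-14*t - 6) - 9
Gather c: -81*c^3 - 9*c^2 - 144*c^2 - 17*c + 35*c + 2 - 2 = -81*c^3 - 153*c^2 + 18*c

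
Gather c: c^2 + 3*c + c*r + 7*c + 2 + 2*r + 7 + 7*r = c^2 + c*(r + 10) + 9*r + 9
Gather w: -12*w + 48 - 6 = 42 - 12*w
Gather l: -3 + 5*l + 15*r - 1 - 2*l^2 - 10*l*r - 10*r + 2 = -2*l^2 + l*(5 - 10*r) + 5*r - 2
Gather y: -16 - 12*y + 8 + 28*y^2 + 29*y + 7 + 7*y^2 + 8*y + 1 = 35*y^2 + 25*y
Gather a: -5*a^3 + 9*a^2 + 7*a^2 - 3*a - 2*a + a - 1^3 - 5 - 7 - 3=-5*a^3 + 16*a^2 - 4*a - 16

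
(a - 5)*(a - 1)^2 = a^3 - 7*a^2 + 11*a - 5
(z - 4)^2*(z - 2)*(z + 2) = z^4 - 8*z^3 + 12*z^2 + 32*z - 64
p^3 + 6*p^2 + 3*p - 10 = (p - 1)*(p + 2)*(p + 5)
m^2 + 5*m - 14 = (m - 2)*(m + 7)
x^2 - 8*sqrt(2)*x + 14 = (x - 7*sqrt(2))*(x - sqrt(2))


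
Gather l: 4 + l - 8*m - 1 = l - 8*m + 3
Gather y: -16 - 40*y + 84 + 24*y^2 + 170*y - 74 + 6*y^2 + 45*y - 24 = 30*y^2 + 175*y - 30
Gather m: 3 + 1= 4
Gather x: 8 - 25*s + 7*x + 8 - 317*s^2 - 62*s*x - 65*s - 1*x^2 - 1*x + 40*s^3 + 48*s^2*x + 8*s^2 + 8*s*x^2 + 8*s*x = 40*s^3 - 309*s^2 - 90*s + x^2*(8*s - 1) + x*(48*s^2 - 54*s + 6) + 16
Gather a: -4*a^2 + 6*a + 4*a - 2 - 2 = -4*a^2 + 10*a - 4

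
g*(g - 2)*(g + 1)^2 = g^4 - 3*g^2 - 2*g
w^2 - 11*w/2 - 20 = (w - 8)*(w + 5/2)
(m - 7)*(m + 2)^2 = m^3 - 3*m^2 - 24*m - 28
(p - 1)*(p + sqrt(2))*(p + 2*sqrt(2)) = p^3 - p^2 + 3*sqrt(2)*p^2 - 3*sqrt(2)*p + 4*p - 4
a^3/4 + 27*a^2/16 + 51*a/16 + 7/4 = (a/4 + 1)*(a + 1)*(a + 7/4)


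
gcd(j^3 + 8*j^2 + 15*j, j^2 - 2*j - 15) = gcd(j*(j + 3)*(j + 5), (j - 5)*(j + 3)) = j + 3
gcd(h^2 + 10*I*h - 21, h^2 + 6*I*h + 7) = h + 7*I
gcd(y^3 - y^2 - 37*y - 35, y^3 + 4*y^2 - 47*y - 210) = y^2 - 2*y - 35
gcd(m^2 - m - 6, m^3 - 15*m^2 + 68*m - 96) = m - 3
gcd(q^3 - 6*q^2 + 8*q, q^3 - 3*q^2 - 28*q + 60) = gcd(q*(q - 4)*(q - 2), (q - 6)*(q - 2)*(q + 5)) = q - 2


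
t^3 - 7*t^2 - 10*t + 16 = (t - 8)*(t - 1)*(t + 2)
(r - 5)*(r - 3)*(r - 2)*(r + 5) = r^4 - 5*r^3 - 19*r^2 + 125*r - 150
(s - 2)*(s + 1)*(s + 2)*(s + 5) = s^4 + 6*s^3 + s^2 - 24*s - 20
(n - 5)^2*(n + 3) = n^3 - 7*n^2 - 5*n + 75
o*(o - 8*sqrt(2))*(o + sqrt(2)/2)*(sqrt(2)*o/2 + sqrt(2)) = sqrt(2)*o^4/2 - 15*o^3/2 + sqrt(2)*o^3 - 15*o^2 - 4*sqrt(2)*o^2 - 8*sqrt(2)*o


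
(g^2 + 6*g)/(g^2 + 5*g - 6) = g/(g - 1)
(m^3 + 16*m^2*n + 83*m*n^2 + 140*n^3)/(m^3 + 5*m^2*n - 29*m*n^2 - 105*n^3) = (m^2 + 9*m*n + 20*n^2)/(m^2 - 2*m*n - 15*n^2)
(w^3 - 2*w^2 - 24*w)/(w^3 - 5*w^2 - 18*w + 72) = w/(w - 3)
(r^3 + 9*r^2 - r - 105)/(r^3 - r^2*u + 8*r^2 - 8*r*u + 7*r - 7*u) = (r^2 + 2*r - 15)/(r^2 - r*u + r - u)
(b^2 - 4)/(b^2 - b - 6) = (b - 2)/(b - 3)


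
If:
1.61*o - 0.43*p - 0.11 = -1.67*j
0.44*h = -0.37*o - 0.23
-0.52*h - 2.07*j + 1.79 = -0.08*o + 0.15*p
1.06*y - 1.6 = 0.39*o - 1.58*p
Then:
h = 0.164361038949816*y - 0.0801500984983184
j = 0.00326835529632781*y + 0.800561061682571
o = -0.195456370643025*y - 0.526307990974973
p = 0.882746761721367 - 0.719131635791633*y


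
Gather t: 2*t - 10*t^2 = -10*t^2 + 2*t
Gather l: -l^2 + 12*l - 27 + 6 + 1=-l^2 + 12*l - 20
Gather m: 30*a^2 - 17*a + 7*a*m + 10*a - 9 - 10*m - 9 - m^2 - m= 30*a^2 - 7*a - m^2 + m*(7*a - 11) - 18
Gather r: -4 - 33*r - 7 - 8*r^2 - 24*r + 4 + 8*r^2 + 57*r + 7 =0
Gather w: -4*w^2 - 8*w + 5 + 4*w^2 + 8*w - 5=0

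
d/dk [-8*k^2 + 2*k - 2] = 2 - 16*k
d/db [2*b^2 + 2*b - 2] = 4*b + 2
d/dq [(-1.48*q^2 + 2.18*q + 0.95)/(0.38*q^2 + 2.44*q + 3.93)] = (-4.4396*q^2 - 12.3548*q + 6.2494)/(0.1444*q^4 + 1.8544*q^3 + 8.9404*q^2 + 19.1784*q + 15.4449)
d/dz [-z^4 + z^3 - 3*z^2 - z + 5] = -4*z^3 + 3*z^2 - 6*z - 1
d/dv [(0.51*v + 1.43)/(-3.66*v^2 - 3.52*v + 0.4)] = (1.8666*v^2 + 10.4676*v + 5.2376)/(13.3956*v^4 + 25.7664*v^3 + 9.4624*v^2 - 2.816*v + 0.16)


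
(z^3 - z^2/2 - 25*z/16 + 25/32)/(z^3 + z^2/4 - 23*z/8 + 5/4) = (z + 5/4)/(z + 2)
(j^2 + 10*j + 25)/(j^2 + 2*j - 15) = (j + 5)/(j - 3)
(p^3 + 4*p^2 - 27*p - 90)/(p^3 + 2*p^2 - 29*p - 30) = (p + 3)/(p + 1)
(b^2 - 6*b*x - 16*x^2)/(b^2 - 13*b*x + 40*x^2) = (-b - 2*x)/(-b + 5*x)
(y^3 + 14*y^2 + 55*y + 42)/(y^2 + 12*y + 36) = (y^2 + 8*y + 7)/(y + 6)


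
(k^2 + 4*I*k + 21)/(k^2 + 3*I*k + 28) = (k - 3*I)/(k - 4*I)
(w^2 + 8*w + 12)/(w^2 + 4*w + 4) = (w + 6)/(w + 2)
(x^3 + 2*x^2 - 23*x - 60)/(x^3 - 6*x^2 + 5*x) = (x^2 + 7*x + 12)/(x*(x - 1))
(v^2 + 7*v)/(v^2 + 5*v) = (v + 7)/(v + 5)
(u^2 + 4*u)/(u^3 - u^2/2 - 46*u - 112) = 2*u/(2*u^2 - 9*u - 56)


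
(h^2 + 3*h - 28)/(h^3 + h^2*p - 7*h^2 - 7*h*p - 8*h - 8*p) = (-h^2 - 3*h + 28)/(-h^3 - h^2*p + 7*h^2 + 7*h*p + 8*h + 8*p)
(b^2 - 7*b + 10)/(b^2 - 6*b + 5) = (b - 2)/(b - 1)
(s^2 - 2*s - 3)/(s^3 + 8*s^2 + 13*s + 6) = (s - 3)/(s^2 + 7*s + 6)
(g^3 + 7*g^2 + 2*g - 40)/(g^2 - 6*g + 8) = (g^2 + 9*g + 20)/(g - 4)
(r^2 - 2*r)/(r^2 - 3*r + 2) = r/(r - 1)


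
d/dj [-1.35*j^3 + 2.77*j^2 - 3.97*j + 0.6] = -4.05*j^2 + 5.54*j - 3.97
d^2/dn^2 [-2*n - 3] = 0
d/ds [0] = 0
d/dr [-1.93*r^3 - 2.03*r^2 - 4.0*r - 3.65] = -5.79*r^2 - 4.06*r - 4.0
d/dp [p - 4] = 1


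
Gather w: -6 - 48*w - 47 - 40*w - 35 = -88*w - 88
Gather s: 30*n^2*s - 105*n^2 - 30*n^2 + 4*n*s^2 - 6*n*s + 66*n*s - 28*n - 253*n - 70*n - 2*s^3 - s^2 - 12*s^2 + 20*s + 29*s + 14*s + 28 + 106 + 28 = -135*n^2 - 351*n - 2*s^3 + s^2*(4*n - 13) + s*(30*n^2 + 60*n + 63) + 162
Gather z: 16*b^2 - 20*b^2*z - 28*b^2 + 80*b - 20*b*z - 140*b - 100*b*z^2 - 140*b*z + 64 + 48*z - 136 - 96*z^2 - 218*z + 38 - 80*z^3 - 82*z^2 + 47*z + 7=-12*b^2 - 60*b - 80*z^3 + z^2*(-100*b - 178) + z*(-20*b^2 - 160*b - 123) - 27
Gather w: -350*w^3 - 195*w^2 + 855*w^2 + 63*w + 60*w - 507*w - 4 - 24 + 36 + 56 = -350*w^3 + 660*w^2 - 384*w + 64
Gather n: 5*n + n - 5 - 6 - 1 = 6*n - 12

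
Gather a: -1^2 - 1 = -2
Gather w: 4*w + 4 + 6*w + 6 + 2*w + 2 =12*w + 12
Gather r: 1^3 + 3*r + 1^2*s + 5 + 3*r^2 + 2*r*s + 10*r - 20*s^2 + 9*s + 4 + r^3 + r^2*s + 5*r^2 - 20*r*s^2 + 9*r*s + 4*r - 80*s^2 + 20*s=r^3 + r^2*(s + 8) + r*(-20*s^2 + 11*s + 17) - 100*s^2 + 30*s + 10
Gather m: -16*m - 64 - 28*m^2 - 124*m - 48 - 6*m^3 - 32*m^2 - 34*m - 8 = -6*m^3 - 60*m^2 - 174*m - 120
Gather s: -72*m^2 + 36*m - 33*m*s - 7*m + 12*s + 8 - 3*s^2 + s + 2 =-72*m^2 + 29*m - 3*s^2 + s*(13 - 33*m) + 10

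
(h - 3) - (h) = -3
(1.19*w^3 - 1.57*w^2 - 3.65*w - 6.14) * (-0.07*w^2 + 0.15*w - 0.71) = -0.0833*w^5 + 0.2884*w^4 - 0.8249*w^3 + 0.997*w^2 + 1.6705*w + 4.3594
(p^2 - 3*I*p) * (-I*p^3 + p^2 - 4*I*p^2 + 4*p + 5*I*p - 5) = -I*p^5 - 2*p^4 - 4*I*p^4 - 8*p^3 + 2*I*p^3 + 10*p^2 - 12*I*p^2 + 15*I*p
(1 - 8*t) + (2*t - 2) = -6*t - 1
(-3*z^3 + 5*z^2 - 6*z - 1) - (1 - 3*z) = -3*z^3 + 5*z^2 - 3*z - 2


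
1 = 1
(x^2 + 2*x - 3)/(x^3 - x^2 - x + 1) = (x + 3)/(x^2 - 1)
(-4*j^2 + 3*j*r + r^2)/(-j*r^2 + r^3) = (4*j + r)/r^2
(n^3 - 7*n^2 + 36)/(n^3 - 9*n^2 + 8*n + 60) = (n - 3)/(n - 5)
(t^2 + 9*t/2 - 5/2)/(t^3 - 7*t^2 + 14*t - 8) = (2*t^2 + 9*t - 5)/(2*(t^3 - 7*t^2 + 14*t - 8))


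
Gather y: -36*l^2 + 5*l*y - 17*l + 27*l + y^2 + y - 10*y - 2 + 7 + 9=-36*l^2 + 10*l + y^2 + y*(5*l - 9) + 14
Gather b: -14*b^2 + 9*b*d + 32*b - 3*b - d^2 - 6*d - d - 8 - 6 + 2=-14*b^2 + b*(9*d + 29) - d^2 - 7*d - 12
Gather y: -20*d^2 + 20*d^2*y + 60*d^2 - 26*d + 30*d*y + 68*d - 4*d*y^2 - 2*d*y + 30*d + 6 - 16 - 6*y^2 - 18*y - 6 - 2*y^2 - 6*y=40*d^2 + 72*d + y^2*(-4*d - 8) + y*(20*d^2 + 28*d - 24) - 16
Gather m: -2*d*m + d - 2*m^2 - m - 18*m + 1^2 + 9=d - 2*m^2 + m*(-2*d - 19) + 10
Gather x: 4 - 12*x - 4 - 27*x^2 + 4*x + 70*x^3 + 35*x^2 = 70*x^3 + 8*x^2 - 8*x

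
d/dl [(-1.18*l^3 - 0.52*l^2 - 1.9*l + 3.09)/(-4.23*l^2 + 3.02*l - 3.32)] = (4.9914*l^4 - 7.1272*l^3 + 2.1454*l^2 + 29.5942*l - 3.0238)/(17.8929*l^4 - 25.5492*l^3 + 37.2076*l^2 - 20.0528*l + 11.0224)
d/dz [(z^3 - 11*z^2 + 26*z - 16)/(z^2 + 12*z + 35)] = (z^4 + 24*z^3 - 53*z^2 - 738*z + 1102)/(z^4 + 24*z^3 + 214*z^2 + 840*z + 1225)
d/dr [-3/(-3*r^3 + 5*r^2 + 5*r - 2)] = 3*(-9*r^2 + 10*r + 5)/(3*r^3 - 5*r^2 - 5*r + 2)^2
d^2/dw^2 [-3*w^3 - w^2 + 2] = -18*w - 2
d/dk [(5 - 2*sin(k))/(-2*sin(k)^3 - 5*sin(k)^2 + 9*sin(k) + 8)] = (-8*sin(k)^3 + 20*sin(k)^2 + 50*sin(k) - 61)*cos(k)/(2*sin(k)^3 + 5*sin(k)^2 - 9*sin(k) - 8)^2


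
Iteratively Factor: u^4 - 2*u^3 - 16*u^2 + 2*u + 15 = (u - 1)*(u^3 - u^2 - 17*u - 15) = (u - 1)*(u + 1)*(u^2 - 2*u - 15) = (u - 1)*(u + 1)*(u + 3)*(u - 5)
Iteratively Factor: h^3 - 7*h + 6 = (h - 1)*(h^2 + h - 6) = (h - 2)*(h - 1)*(h + 3)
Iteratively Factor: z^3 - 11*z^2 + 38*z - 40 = (z - 4)*(z^2 - 7*z + 10) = (z - 5)*(z - 4)*(z - 2)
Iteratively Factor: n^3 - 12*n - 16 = (n + 2)*(n^2 - 2*n - 8) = (n + 2)^2*(n - 4)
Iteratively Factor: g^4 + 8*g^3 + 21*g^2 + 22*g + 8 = (g + 4)*(g^3 + 4*g^2 + 5*g + 2) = (g + 1)*(g + 4)*(g^2 + 3*g + 2) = (g + 1)^2*(g + 4)*(g + 2)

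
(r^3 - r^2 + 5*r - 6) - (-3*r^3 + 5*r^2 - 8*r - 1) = 4*r^3 - 6*r^2 + 13*r - 5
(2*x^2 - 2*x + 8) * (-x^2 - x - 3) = -2*x^4 - 12*x^2 - 2*x - 24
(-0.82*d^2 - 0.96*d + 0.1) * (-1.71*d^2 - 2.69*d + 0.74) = 1.4022*d^4 + 3.8474*d^3 + 1.8046*d^2 - 0.9794*d + 0.074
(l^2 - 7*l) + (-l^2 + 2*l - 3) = -5*l - 3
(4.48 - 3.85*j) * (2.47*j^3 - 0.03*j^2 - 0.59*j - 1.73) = -9.5095*j^4 + 11.1811*j^3 + 2.1371*j^2 + 4.0173*j - 7.7504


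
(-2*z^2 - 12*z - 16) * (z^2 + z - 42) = -2*z^4 - 14*z^3 + 56*z^2 + 488*z + 672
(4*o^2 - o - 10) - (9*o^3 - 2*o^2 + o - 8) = -9*o^3 + 6*o^2 - 2*o - 2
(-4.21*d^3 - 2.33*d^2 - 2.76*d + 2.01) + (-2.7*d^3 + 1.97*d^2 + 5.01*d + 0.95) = -6.91*d^3 - 0.36*d^2 + 2.25*d + 2.96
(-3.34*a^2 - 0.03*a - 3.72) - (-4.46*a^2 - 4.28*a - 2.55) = 1.12*a^2 + 4.25*a - 1.17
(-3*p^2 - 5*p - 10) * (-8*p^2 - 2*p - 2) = 24*p^4 + 46*p^3 + 96*p^2 + 30*p + 20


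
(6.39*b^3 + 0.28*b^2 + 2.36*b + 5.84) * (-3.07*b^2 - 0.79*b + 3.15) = -19.6173*b^5 - 5.9077*b^4 + 12.6621*b^3 - 18.9112*b^2 + 2.8204*b + 18.396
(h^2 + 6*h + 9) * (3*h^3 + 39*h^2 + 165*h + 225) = 3*h^5 + 57*h^4 + 426*h^3 + 1566*h^2 + 2835*h + 2025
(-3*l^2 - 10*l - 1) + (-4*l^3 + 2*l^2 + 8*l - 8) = -4*l^3 - l^2 - 2*l - 9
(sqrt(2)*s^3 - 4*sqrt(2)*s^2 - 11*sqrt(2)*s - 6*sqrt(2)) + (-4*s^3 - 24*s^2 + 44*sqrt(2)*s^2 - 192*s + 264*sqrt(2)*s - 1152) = -4*s^3 + sqrt(2)*s^3 - 24*s^2 + 40*sqrt(2)*s^2 - 192*s + 253*sqrt(2)*s - 1152 - 6*sqrt(2)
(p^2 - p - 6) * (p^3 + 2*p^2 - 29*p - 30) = p^5 + p^4 - 37*p^3 - 13*p^2 + 204*p + 180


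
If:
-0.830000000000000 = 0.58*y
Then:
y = -1.43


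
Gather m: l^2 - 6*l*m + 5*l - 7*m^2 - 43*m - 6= l^2 + 5*l - 7*m^2 + m*(-6*l - 43) - 6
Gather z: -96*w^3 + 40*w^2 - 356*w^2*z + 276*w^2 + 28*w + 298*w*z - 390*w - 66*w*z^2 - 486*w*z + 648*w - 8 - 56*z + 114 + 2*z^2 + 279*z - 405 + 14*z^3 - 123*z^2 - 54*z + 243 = -96*w^3 + 316*w^2 + 286*w + 14*z^3 + z^2*(-66*w - 121) + z*(-356*w^2 - 188*w + 169) - 56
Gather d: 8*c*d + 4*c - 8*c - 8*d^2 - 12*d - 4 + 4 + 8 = -4*c - 8*d^2 + d*(8*c - 12) + 8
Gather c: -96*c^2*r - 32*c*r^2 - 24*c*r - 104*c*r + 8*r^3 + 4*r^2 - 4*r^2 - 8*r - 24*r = -96*c^2*r + c*(-32*r^2 - 128*r) + 8*r^3 - 32*r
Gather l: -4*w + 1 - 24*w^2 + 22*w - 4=-24*w^2 + 18*w - 3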